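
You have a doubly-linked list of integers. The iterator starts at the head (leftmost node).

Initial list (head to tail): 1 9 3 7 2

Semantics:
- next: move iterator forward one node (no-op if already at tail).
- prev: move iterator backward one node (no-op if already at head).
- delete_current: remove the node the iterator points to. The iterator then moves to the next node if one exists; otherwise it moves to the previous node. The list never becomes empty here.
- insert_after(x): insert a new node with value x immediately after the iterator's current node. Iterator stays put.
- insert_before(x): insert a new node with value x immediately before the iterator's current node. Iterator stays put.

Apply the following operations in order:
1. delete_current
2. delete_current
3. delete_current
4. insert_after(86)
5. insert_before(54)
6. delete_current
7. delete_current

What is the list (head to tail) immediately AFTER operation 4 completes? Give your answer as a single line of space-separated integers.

After 1 (delete_current): list=[9, 3, 7, 2] cursor@9
After 2 (delete_current): list=[3, 7, 2] cursor@3
After 3 (delete_current): list=[7, 2] cursor@7
After 4 (insert_after(86)): list=[7, 86, 2] cursor@7

Answer: 7 86 2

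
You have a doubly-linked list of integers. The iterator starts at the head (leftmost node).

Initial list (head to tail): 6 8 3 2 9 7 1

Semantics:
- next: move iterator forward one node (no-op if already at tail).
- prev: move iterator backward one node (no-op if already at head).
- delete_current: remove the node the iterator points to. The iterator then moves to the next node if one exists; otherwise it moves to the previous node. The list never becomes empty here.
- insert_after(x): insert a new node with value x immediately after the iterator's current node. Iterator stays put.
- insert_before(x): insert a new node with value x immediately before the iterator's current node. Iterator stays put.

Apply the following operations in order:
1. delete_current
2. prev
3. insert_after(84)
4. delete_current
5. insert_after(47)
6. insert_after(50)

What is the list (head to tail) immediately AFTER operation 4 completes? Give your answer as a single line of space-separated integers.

After 1 (delete_current): list=[8, 3, 2, 9, 7, 1] cursor@8
After 2 (prev): list=[8, 3, 2, 9, 7, 1] cursor@8
After 3 (insert_after(84)): list=[8, 84, 3, 2, 9, 7, 1] cursor@8
After 4 (delete_current): list=[84, 3, 2, 9, 7, 1] cursor@84

Answer: 84 3 2 9 7 1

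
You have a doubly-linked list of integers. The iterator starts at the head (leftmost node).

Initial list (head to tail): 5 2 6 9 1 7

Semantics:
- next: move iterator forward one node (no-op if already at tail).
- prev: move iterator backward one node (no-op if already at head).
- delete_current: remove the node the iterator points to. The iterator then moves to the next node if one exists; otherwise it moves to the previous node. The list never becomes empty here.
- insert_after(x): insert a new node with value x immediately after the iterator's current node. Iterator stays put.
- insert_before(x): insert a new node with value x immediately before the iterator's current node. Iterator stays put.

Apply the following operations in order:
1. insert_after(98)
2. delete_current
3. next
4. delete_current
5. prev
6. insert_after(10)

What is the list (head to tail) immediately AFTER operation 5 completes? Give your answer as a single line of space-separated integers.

Answer: 98 6 9 1 7

Derivation:
After 1 (insert_after(98)): list=[5, 98, 2, 6, 9, 1, 7] cursor@5
After 2 (delete_current): list=[98, 2, 6, 9, 1, 7] cursor@98
After 3 (next): list=[98, 2, 6, 9, 1, 7] cursor@2
After 4 (delete_current): list=[98, 6, 9, 1, 7] cursor@6
After 5 (prev): list=[98, 6, 9, 1, 7] cursor@98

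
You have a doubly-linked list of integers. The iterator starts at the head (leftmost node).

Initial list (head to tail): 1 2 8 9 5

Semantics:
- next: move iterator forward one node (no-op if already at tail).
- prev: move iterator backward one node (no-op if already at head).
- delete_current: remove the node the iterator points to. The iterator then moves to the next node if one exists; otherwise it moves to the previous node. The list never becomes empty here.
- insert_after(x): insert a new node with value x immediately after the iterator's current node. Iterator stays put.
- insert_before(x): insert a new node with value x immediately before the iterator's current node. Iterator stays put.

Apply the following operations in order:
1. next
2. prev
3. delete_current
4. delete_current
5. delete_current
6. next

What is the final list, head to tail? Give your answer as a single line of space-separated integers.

After 1 (next): list=[1, 2, 8, 9, 5] cursor@2
After 2 (prev): list=[1, 2, 8, 9, 5] cursor@1
After 3 (delete_current): list=[2, 8, 9, 5] cursor@2
After 4 (delete_current): list=[8, 9, 5] cursor@8
After 5 (delete_current): list=[9, 5] cursor@9
After 6 (next): list=[9, 5] cursor@5

Answer: 9 5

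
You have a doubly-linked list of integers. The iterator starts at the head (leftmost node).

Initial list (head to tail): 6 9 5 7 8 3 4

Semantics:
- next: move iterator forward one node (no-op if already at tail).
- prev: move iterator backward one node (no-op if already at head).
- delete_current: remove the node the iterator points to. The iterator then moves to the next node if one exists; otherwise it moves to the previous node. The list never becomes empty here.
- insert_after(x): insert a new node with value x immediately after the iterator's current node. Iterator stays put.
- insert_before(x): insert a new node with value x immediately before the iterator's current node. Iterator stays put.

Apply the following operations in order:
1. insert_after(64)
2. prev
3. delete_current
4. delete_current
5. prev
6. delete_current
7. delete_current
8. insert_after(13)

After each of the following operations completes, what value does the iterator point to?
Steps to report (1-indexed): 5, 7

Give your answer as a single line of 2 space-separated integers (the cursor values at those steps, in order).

After 1 (insert_after(64)): list=[6, 64, 9, 5, 7, 8, 3, 4] cursor@6
After 2 (prev): list=[6, 64, 9, 5, 7, 8, 3, 4] cursor@6
After 3 (delete_current): list=[64, 9, 5, 7, 8, 3, 4] cursor@64
After 4 (delete_current): list=[9, 5, 7, 8, 3, 4] cursor@9
After 5 (prev): list=[9, 5, 7, 8, 3, 4] cursor@9
After 6 (delete_current): list=[5, 7, 8, 3, 4] cursor@5
After 7 (delete_current): list=[7, 8, 3, 4] cursor@7
After 8 (insert_after(13)): list=[7, 13, 8, 3, 4] cursor@7

Answer: 9 7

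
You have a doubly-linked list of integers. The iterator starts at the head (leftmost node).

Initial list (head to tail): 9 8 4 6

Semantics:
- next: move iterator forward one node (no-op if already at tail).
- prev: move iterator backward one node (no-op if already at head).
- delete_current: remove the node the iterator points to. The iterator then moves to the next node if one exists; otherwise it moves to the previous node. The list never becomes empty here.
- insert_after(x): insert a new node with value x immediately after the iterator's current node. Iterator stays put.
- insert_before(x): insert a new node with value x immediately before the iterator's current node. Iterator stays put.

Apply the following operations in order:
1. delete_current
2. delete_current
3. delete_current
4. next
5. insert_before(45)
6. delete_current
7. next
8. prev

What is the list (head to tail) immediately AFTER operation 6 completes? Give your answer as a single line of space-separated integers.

Answer: 45

Derivation:
After 1 (delete_current): list=[8, 4, 6] cursor@8
After 2 (delete_current): list=[4, 6] cursor@4
After 3 (delete_current): list=[6] cursor@6
After 4 (next): list=[6] cursor@6
After 5 (insert_before(45)): list=[45, 6] cursor@6
After 6 (delete_current): list=[45] cursor@45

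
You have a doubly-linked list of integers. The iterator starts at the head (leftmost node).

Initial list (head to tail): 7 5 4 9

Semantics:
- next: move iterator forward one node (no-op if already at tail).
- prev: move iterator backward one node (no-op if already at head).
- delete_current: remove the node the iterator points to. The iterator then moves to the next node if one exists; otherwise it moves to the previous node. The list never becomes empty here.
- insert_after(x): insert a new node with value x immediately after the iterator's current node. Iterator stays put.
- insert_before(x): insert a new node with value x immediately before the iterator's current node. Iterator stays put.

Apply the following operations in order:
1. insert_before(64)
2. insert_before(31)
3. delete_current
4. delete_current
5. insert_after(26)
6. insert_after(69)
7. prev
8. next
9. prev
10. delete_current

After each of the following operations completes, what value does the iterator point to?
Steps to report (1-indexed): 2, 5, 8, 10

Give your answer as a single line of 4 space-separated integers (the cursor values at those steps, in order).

Answer: 7 4 4 4

Derivation:
After 1 (insert_before(64)): list=[64, 7, 5, 4, 9] cursor@7
After 2 (insert_before(31)): list=[64, 31, 7, 5, 4, 9] cursor@7
After 3 (delete_current): list=[64, 31, 5, 4, 9] cursor@5
After 4 (delete_current): list=[64, 31, 4, 9] cursor@4
After 5 (insert_after(26)): list=[64, 31, 4, 26, 9] cursor@4
After 6 (insert_after(69)): list=[64, 31, 4, 69, 26, 9] cursor@4
After 7 (prev): list=[64, 31, 4, 69, 26, 9] cursor@31
After 8 (next): list=[64, 31, 4, 69, 26, 9] cursor@4
After 9 (prev): list=[64, 31, 4, 69, 26, 9] cursor@31
After 10 (delete_current): list=[64, 4, 69, 26, 9] cursor@4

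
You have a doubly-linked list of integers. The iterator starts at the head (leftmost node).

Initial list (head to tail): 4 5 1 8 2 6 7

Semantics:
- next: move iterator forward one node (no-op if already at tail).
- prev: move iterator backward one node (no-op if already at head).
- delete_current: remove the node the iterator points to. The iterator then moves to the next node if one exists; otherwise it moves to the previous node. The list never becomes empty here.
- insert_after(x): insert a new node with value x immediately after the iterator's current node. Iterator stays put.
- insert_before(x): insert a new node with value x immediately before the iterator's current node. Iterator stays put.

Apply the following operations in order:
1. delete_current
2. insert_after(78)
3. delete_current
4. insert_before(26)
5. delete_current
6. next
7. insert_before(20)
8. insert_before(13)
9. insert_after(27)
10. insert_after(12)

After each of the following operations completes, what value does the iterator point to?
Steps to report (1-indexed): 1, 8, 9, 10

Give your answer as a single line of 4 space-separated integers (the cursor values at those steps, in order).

Answer: 5 8 8 8

Derivation:
After 1 (delete_current): list=[5, 1, 8, 2, 6, 7] cursor@5
After 2 (insert_after(78)): list=[5, 78, 1, 8, 2, 6, 7] cursor@5
After 3 (delete_current): list=[78, 1, 8, 2, 6, 7] cursor@78
After 4 (insert_before(26)): list=[26, 78, 1, 8, 2, 6, 7] cursor@78
After 5 (delete_current): list=[26, 1, 8, 2, 6, 7] cursor@1
After 6 (next): list=[26, 1, 8, 2, 6, 7] cursor@8
After 7 (insert_before(20)): list=[26, 1, 20, 8, 2, 6, 7] cursor@8
After 8 (insert_before(13)): list=[26, 1, 20, 13, 8, 2, 6, 7] cursor@8
After 9 (insert_after(27)): list=[26, 1, 20, 13, 8, 27, 2, 6, 7] cursor@8
After 10 (insert_after(12)): list=[26, 1, 20, 13, 8, 12, 27, 2, 6, 7] cursor@8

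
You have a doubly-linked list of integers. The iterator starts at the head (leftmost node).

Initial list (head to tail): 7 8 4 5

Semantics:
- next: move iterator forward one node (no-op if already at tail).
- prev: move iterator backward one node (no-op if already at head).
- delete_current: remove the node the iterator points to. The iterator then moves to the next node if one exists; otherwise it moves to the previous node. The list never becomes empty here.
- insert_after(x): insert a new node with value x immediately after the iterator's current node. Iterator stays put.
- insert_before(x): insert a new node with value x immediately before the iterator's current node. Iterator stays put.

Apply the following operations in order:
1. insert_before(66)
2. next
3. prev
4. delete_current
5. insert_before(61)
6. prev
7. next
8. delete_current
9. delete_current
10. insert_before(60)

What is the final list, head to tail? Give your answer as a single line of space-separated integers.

After 1 (insert_before(66)): list=[66, 7, 8, 4, 5] cursor@7
After 2 (next): list=[66, 7, 8, 4, 5] cursor@8
After 3 (prev): list=[66, 7, 8, 4, 5] cursor@7
After 4 (delete_current): list=[66, 8, 4, 5] cursor@8
After 5 (insert_before(61)): list=[66, 61, 8, 4, 5] cursor@8
After 6 (prev): list=[66, 61, 8, 4, 5] cursor@61
After 7 (next): list=[66, 61, 8, 4, 5] cursor@8
After 8 (delete_current): list=[66, 61, 4, 5] cursor@4
After 9 (delete_current): list=[66, 61, 5] cursor@5
After 10 (insert_before(60)): list=[66, 61, 60, 5] cursor@5

Answer: 66 61 60 5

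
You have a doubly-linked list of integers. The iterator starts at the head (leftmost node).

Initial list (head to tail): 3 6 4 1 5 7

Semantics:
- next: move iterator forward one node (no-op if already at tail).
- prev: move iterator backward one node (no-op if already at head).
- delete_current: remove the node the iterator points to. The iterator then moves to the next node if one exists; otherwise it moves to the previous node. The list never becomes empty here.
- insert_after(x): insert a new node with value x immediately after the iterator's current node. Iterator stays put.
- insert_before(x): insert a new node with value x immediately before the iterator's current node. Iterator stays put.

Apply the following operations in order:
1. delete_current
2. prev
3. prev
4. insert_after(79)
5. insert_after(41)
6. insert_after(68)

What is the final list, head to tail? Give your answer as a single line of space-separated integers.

Answer: 6 68 41 79 4 1 5 7

Derivation:
After 1 (delete_current): list=[6, 4, 1, 5, 7] cursor@6
After 2 (prev): list=[6, 4, 1, 5, 7] cursor@6
After 3 (prev): list=[6, 4, 1, 5, 7] cursor@6
After 4 (insert_after(79)): list=[6, 79, 4, 1, 5, 7] cursor@6
After 5 (insert_after(41)): list=[6, 41, 79, 4, 1, 5, 7] cursor@6
After 6 (insert_after(68)): list=[6, 68, 41, 79, 4, 1, 5, 7] cursor@6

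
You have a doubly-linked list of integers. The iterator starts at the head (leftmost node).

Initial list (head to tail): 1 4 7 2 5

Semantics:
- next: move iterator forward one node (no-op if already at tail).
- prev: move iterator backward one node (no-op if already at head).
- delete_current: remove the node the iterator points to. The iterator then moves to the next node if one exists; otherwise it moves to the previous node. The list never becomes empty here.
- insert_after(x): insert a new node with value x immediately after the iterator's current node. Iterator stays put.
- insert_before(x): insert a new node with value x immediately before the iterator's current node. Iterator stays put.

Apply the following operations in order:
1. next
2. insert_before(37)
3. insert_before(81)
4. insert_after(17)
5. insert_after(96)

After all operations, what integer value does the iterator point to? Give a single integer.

Answer: 4

Derivation:
After 1 (next): list=[1, 4, 7, 2, 5] cursor@4
After 2 (insert_before(37)): list=[1, 37, 4, 7, 2, 5] cursor@4
After 3 (insert_before(81)): list=[1, 37, 81, 4, 7, 2, 5] cursor@4
After 4 (insert_after(17)): list=[1, 37, 81, 4, 17, 7, 2, 5] cursor@4
After 5 (insert_after(96)): list=[1, 37, 81, 4, 96, 17, 7, 2, 5] cursor@4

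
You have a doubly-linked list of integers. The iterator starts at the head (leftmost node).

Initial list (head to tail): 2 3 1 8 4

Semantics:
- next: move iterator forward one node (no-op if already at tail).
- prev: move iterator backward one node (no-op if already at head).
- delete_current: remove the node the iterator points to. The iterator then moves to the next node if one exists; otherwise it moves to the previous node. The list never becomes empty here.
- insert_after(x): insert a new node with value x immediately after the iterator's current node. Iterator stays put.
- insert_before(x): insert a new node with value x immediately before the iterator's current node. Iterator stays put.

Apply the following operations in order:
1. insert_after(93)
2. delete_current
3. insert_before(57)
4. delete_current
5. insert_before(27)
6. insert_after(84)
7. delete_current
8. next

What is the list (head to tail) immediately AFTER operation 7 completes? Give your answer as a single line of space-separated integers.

After 1 (insert_after(93)): list=[2, 93, 3, 1, 8, 4] cursor@2
After 2 (delete_current): list=[93, 3, 1, 8, 4] cursor@93
After 3 (insert_before(57)): list=[57, 93, 3, 1, 8, 4] cursor@93
After 4 (delete_current): list=[57, 3, 1, 8, 4] cursor@3
After 5 (insert_before(27)): list=[57, 27, 3, 1, 8, 4] cursor@3
After 6 (insert_after(84)): list=[57, 27, 3, 84, 1, 8, 4] cursor@3
After 7 (delete_current): list=[57, 27, 84, 1, 8, 4] cursor@84

Answer: 57 27 84 1 8 4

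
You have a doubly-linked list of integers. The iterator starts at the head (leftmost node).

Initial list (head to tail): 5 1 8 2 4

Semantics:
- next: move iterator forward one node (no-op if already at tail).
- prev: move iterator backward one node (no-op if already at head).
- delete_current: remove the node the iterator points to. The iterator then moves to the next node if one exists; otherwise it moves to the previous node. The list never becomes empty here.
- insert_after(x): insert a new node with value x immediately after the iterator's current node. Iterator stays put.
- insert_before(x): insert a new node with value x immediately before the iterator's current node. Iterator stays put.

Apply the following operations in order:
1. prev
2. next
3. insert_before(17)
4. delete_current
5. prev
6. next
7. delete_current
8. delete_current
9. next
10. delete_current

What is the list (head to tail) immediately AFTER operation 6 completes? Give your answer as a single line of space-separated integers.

After 1 (prev): list=[5, 1, 8, 2, 4] cursor@5
After 2 (next): list=[5, 1, 8, 2, 4] cursor@1
After 3 (insert_before(17)): list=[5, 17, 1, 8, 2, 4] cursor@1
After 4 (delete_current): list=[5, 17, 8, 2, 4] cursor@8
After 5 (prev): list=[5, 17, 8, 2, 4] cursor@17
After 6 (next): list=[5, 17, 8, 2, 4] cursor@8

Answer: 5 17 8 2 4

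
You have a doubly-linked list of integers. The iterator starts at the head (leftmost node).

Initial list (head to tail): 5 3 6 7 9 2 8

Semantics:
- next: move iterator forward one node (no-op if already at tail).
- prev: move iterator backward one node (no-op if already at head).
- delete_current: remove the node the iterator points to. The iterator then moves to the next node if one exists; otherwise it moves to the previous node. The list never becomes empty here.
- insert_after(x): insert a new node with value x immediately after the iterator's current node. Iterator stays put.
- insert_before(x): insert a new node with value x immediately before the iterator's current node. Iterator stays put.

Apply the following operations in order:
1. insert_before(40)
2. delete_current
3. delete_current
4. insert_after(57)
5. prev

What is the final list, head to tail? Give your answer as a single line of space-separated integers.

Answer: 40 6 57 7 9 2 8

Derivation:
After 1 (insert_before(40)): list=[40, 5, 3, 6, 7, 9, 2, 8] cursor@5
After 2 (delete_current): list=[40, 3, 6, 7, 9, 2, 8] cursor@3
After 3 (delete_current): list=[40, 6, 7, 9, 2, 8] cursor@6
After 4 (insert_after(57)): list=[40, 6, 57, 7, 9, 2, 8] cursor@6
After 5 (prev): list=[40, 6, 57, 7, 9, 2, 8] cursor@40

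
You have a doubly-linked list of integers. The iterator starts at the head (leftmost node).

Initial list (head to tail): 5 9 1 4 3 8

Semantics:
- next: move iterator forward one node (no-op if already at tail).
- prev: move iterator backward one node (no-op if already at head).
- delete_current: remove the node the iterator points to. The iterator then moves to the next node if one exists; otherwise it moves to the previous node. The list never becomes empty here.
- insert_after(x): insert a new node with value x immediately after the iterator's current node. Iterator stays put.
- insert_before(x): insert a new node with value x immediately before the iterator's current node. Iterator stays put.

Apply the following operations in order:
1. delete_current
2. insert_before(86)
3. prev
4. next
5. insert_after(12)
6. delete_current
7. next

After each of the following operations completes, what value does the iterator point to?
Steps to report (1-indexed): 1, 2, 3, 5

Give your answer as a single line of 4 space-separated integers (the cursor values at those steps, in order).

Answer: 9 9 86 9

Derivation:
After 1 (delete_current): list=[9, 1, 4, 3, 8] cursor@9
After 2 (insert_before(86)): list=[86, 9, 1, 4, 3, 8] cursor@9
After 3 (prev): list=[86, 9, 1, 4, 3, 8] cursor@86
After 4 (next): list=[86, 9, 1, 4, 3, 8] cursor@9
After 5 (insert_after(12)): list=[86, 9, 12, 1, 4, 3, 8] cursor@9
After 6 (delete_current): list=[86, 12, 1, 4, 3, 8] cursor@12
After 7 (next): list=[86, 12, 1, 4, 3, 8] cursor@1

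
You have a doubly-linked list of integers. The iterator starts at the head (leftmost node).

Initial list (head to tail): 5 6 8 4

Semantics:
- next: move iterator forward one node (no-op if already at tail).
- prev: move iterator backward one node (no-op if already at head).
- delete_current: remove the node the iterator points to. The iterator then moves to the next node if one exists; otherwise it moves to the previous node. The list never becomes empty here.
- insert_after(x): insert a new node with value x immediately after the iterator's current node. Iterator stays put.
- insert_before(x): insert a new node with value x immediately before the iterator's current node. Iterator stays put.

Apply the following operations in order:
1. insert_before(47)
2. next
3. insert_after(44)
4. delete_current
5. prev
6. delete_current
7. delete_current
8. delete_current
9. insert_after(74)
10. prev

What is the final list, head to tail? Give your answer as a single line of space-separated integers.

Answer: 47 4 74

Derivation:
After 1 (insert_before(47)): list=[47, 5, 6, 8, 4] cursor@5
After 2 (next): list=[47, 5, 6, 8, 4] cursor@6
After 3 (insert_after(44)): list=[47, 5, 6, 44, 8, 4] cursor@6
After 4 (delete_current): list=[47, 5, 44, 8, 4] cursor@44
After 5 (prev): list=[47, 5, 44, 8, 4] cursor@5
After 6 (delete_current): list=[47, 44, 8, 4] cursor@44
After 7 (delete_current): list=[47, 8, 4] cursor@8
After 8 (delete_current): list=[47, 4] cursor@4
After 9 (insert_after(74)): list=[47, 4, 74] cursor@4
After 10 (prev): list=[47, 4, 74] cursor@47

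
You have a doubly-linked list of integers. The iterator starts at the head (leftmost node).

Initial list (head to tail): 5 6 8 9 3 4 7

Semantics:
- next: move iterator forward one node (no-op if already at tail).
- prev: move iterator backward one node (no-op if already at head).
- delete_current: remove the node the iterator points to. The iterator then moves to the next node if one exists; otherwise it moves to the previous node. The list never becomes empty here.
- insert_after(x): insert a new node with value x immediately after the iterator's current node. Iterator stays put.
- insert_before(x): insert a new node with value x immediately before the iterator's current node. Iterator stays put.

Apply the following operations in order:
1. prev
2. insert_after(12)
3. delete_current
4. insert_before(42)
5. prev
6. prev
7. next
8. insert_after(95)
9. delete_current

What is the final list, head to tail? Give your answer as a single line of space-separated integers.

Answer: 42 95 6 8 9 3 4 7

Derivation:
After 1 (prev): list=[5, 6, 8, 9, 3, 4, 7] cursor@5
After 2 (insert_after(12)): list=[5, 12, 6, 8, 9, 3, 4, 7] cursor@5
After 3 (delete_current): list=[12, 6, 8, 9, 3, 4, 7] cursor@12
After 4 (insert_before(42)): list=[42, 12, 6, 8, 9, 3, 4, 7] cursor@12
After 5 (prev): list=[42, 12, 6, 8, 9, 3, 4, 7] cursor@42
After 6 (prev): list=[42, 12, 6, 8, 9, 3, 4, 7] cursor@42
After 7 (next): list=[42, 12, 6, 8, 9, 3, 4, 7] cursor@12
After 8 (insert_after(95)): list=[42, 12, 95, 6, 8, 9, 3, 4, 7] cursor@12
After 9 (delete_current): list=[42, 95, 6, 8, 9, 3, 4, 7] cursor@95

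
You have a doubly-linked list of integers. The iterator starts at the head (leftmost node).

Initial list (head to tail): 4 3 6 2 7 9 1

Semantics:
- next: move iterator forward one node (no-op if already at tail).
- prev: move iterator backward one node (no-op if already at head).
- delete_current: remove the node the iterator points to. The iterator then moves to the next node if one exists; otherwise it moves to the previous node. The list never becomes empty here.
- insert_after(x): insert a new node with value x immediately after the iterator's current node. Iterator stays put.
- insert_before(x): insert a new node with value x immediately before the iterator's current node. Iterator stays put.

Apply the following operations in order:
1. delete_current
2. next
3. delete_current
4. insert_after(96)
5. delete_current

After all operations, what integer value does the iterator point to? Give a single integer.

After 1 (delete_current): list=[3, 6, 2, 7, 9, 1] cursor@3
After 2 (next): list=[3, 6, 2, 7, 9, 1] cursor@6
After 3 (delete_current): list=[3, 2, 7, 9, 1] cursor@2
After 4 (insert_after(96)): list=[3, 2, 96, 7, 9, 1] cursor@2
After 5 (delete_current): list=[3, 96, 7, 9, 1] cursor@96

Answer: 96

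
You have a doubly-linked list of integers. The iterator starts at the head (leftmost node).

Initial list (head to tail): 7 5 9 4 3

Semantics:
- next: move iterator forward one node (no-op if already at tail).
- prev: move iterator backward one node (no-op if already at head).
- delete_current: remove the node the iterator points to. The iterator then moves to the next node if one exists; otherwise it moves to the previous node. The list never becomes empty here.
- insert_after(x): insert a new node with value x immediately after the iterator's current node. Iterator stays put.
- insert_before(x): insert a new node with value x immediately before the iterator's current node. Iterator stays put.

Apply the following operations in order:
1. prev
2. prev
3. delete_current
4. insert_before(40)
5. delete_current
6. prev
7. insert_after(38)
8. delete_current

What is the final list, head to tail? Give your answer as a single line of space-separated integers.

Answer: 38 9 4 3

Derivation:
After 1 (prev): list=[7, 5, 9, 4, 3] cursor@7
After 2 (prev): list=[7, 5, 9, 4, 3] cursor@7
After 3 (delete_current): list=[5, 9, 4, 3] cursor@5
After 4 (insert_before(40)): list=[40, 5, 9, 4, 3] cursor@5
After 5 (delete_current): list=[40, 9, 4, 3] cursor@9
After 6 (prev): list=[40, 9, 4, 3] cursor@40
After 7 (insert_after(38)): list=[40, 38, 9, 4, 3] cursor@40
After 8 (delete_current): list=[38, 9, 4, 3] cursor@38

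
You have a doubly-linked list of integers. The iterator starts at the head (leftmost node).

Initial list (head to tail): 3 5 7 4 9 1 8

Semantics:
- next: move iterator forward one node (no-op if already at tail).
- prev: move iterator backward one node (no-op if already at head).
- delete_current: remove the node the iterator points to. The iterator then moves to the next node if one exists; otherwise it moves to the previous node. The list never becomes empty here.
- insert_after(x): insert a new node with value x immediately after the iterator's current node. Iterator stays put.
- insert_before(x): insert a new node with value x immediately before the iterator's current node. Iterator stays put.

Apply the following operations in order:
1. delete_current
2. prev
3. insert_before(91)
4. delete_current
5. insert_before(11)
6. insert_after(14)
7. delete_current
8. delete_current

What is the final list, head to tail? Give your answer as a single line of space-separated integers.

Answer: 91 11 4 9 1 8

Derivation:
After 1 (delete_current): list=[5, 7, 4, 9, 1, 8] cursor@5
After 2 (prev): list=[5, 7, 4, 9, 1, 8] cursor@5
After 3 (insert_before(91)): list=[91, 5, 7, 4, 9, 1, 8] cursor@5
After 4 (delete_current): list=[91, 7, 4, 9, 1, 8] cursor@7
After 5 (insert_before(11)): list=[91, 11, 7, 4, 9, 1, 8] cursor@7
After 6 (insert_after(14)): list=[91, 11, 7, 14, 4, 9, 1, 8] cursor@7
After 7 (delete_current): list=[91, 11, 14, 4, 9, 1, 8] cursor@14
After 8 (delete_current): list=[91, 11, 4, 9, 1, 8] cursor@4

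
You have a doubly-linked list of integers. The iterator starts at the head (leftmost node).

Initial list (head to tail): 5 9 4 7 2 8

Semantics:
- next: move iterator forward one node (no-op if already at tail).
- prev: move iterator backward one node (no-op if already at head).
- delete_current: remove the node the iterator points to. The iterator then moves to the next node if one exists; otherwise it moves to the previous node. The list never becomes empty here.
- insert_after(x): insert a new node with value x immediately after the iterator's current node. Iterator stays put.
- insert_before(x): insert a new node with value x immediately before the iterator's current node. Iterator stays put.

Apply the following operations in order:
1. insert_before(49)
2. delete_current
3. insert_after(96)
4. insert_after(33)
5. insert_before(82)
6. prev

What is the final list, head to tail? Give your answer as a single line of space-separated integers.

After 1 (insert_before(49)): list=[49, 5, 9, 4, 7, 2, 8] cursor@5
After 2 (delete_current): list=[49, 9, 4, 7, 2, 8] cursor@9
After 3 (insert_after(96)): list=[49, 9, 96, 4, 7, 2, 8] cursor@9
After 4 (insert_after(33)): list=[49, 9, 33, 96, 4, 7, 2, 8] cursor@9
After 5 (insert_before(82)): list=[49, 82, 9, 33, 96, 4, 7, 2, 8] cursor@9
After 6 (prev): list=[49, 82, 9, 33, 96, 4, 7, 2, 8] cursor@82

Answer: 49 82 9 33 96 4 7 2 8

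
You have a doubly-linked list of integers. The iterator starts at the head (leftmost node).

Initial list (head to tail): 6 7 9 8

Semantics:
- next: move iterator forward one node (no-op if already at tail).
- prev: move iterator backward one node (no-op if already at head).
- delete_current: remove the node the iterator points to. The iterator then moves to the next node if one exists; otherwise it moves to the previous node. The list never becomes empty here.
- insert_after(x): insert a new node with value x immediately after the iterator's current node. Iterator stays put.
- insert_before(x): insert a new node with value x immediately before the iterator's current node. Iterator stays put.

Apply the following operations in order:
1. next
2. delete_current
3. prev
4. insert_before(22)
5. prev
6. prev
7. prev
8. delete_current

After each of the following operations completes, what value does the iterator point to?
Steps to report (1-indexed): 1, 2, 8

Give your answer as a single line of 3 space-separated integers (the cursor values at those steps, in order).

Answer: 7 9 6

Derivation:
After 1 (next): list=[6, 7, 9, 8] cursor@7
After 2 (delete_current): list=[6, 9, 8] cursor@9
After 3 (prev): list=[6, 9, 8] cursor@6
After 4 (insert_before(22)): list=[22, 6, 9, 8] cursor@6
After 5 (prev): list=[22, 6, 9, 8] cursor@22
After 6 (prev): list=[22, 6, 9, 8] cursor@22
After 7 (prev): list=[22, 6, 9, 8] cursor@22
After 8 (delete_current): list=[6, 9, 8] cursor@6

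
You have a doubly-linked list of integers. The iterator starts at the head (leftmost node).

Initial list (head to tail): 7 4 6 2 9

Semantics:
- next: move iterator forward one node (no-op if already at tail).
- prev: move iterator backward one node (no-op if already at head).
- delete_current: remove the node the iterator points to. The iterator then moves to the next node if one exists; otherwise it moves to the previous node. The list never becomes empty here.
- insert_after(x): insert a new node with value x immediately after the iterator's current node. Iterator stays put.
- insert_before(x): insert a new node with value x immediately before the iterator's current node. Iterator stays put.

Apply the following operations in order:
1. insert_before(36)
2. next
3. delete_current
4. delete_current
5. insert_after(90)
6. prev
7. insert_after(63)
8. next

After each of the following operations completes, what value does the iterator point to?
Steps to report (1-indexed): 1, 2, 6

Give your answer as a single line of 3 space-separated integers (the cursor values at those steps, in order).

After 1 (insert_before(36)): list=[36, 7, 4, 6, 2, 9] cursor@7
After 2 (next): list=[36, 7, 4, 6, 2, 9] cursor@4
After 3 (delete_current): list=[36, 7, 6, 2, 9] cursor@6
After 4 (delete_current): list=[36, 7, 2, 9] cursor@2
After 5 (insert_after(90)): list=[36, 7, 2, 90, 9] cursor@2
After 6 (prev): list=[36, 7, 2, 90, 9] cursor@7
After 7 (insert_after(63)): list=[36, 7, 63, 2, 90, 9] cursor@7
After 8 (next): list=[36, 7, 63, 2, 90, 9] cursor@63

Answer: 7 4 7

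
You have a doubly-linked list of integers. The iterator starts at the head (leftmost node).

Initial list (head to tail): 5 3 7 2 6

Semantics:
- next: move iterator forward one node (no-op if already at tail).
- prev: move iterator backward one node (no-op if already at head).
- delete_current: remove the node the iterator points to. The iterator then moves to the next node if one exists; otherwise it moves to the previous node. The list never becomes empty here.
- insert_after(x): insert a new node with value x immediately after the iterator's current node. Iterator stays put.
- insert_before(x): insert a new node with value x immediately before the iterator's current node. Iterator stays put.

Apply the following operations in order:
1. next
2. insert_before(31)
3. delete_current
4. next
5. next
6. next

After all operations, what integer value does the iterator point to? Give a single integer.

Answer: 6

Derivation:
After 1 (next): list=[5, 3, 7, 2, 6] cursor@3
After 2 (insert_before(31)): list=[5, 31, 3, 7, 2, 6] cursor@3
After 3 (delete_current): list=[5, 31, 7, 2, 6] cursor@7
After 4 (next): list=[5, 31, 7, 2, 6] cursor@2
After 5 (next): list=[5, 31, 7, 2, 6] cursor@6
After 6 (next): list=[5, 31, 7, 2, 6] cursor@6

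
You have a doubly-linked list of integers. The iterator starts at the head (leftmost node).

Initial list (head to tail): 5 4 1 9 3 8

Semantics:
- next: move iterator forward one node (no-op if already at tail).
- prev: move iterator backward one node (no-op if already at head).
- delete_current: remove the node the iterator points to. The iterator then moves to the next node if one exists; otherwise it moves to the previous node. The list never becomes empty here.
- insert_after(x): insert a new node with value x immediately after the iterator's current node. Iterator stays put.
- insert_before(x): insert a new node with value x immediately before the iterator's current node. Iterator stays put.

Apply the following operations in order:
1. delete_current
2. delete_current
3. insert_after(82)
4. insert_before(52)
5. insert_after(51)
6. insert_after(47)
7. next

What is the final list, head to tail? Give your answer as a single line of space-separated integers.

After 1 (delete_current): list=[4, 1, 9, 3, 8] cursor@4
After 2 (delete_current): list=[1, 9, 3, 8] cursor@1
After 3 (insert_after(82)): list=[1, 82, 9, 3, 8] cursor@1
After 4 (insert_before(52)): list=[52, 1, 82, 9, 3, 8] cursor@1
After 5 (insert_after(51)): list=[52, 1, 51, 82, 9, 3, 8] cursor@1
After 6 (insert_after(47)): list=[52, 1, 47, 51, 82, 9, 3, 8] cursor@1
After 7 (next): list=[52, 1, 47, 51, 82, 9, 3, 8] cursor@47

Answer: 52 1 47 51 82 9 3 8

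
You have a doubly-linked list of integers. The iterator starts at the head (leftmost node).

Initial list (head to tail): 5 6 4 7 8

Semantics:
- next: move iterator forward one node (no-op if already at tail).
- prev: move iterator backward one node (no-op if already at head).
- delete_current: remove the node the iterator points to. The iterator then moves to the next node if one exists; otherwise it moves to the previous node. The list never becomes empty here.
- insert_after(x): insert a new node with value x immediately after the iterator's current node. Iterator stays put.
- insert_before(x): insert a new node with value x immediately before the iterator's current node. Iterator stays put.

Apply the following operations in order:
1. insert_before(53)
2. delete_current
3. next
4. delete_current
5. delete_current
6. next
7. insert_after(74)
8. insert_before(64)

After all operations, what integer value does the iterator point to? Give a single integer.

Answer: 8

Derivation:
After 1 (insert_before(53)): list=[53, 5, 6, 4, 7, 8] cursor@5
After 2 (delete_current): list=[53, 6, 4, 7, 8] cursor@6
After 3 (next): list=[53, 6, 4, 7, 8] cursor@4
After 4 (delete_current): list=[53, 6, 7, 8] cursor@7
After 5 (delete_current): list=[53, 6, 8] cursor@8
After 6 (next): list=[53, 6, 8] cursor@8
After 7 (insert_after(74)): list=[53, 6, 8, 74] cursor@8
After 8 (insert_before(64)): list=[53, 6, 64, 8, 74] cursor@8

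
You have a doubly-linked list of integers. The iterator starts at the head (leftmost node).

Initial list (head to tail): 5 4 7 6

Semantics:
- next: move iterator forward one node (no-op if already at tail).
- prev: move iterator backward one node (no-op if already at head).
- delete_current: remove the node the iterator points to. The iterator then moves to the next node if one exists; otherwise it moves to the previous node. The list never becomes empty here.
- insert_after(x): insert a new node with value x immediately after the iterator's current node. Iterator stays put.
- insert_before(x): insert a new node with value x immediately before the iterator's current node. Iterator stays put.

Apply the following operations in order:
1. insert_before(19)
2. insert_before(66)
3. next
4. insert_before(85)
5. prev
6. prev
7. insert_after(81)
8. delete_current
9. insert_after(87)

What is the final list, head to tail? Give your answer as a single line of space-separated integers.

Answer: 19 66 81 87 85 4 7 6

Derivation:
After 1 (insert_before(19)): list=[19, 5, 4, 7, 6] cursor@5
After 2 (insert_before(66)): list=[19, 66, 5, 4, 7, 6] cursor@5
After 3 (next): list=[19, 66, 5, 4, 7, 6] cursor@4
After 4 (insert_before(85)): list=[19, 66, 5, 85, 4, 7, 6] cursor@4
After 5 (prev): list=[19, 66, 5, 85, 4, 7, 6] cursor@85
After 6 (prev): list=[19, 66, 5, 85, 4, 7, 6] cursor@5
After 7 (insert_after(81)): list=[19, 66, 5, 81, 85, 4, 7, 6] cursor@5
After 8 (delete_current): list=[19, 66, 81, 85, 4, 7, 6] cursor@81
After 9 (insert_after(87)): list=[19, 66, 81, 87, 85, 4, 7, 6] cursor@81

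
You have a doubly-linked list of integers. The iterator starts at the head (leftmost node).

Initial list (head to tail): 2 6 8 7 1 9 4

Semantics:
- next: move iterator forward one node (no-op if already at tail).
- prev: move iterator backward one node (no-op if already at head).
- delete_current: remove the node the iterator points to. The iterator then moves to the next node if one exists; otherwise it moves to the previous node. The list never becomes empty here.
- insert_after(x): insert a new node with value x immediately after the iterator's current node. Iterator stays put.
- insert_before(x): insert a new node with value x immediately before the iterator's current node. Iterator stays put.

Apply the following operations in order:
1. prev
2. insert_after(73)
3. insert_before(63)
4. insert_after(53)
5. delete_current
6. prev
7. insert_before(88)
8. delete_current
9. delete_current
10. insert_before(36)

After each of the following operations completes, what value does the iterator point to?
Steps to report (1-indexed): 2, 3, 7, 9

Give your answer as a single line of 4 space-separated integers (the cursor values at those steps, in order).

Answer: 2 2 63 73

Derivation:
After 1 (prev): list=[2, 6, 8, 7, 1, 9, 4] cursor@2
After 2 (insert_after(73)): list=[2, 73, 6, 8, 7, 1, 9, 4] cursor@2
After 3 (insert_before(63)): list=[63, 2, 73, 6, 8, 7, 1, 9, 4] cursor@2
After 4 (insert_after(53)): list=[63, 2, 53, 73, 6, 8, 7, 1, 9, 4] cursor@2
After 5 (delete_current): list=[63, 53, 73, 6, 8, 7, 1, 9, 4] cursor@53
After 6 (prev): list=[63, 53, 73, 6, 8, 7, 1, 9, 4] cursor@63
After 7 (insert_before(88)): list=[88, 63, 53, 73, 6, 8, 7, 1, 9, 4] cursor@63
After 8 (delete_current): list=[88, 53, 73, 6, 8, 7, 1, 9, 4] cursor@53
After 9 (delete_current): list=[88, 73, 6, 8, 7, 1, 9, 4] cursor@73
After 10 (insert_before(36)): list=[88, 36, 73, 6, 8, 7, 1, 9, 4] cursor@73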